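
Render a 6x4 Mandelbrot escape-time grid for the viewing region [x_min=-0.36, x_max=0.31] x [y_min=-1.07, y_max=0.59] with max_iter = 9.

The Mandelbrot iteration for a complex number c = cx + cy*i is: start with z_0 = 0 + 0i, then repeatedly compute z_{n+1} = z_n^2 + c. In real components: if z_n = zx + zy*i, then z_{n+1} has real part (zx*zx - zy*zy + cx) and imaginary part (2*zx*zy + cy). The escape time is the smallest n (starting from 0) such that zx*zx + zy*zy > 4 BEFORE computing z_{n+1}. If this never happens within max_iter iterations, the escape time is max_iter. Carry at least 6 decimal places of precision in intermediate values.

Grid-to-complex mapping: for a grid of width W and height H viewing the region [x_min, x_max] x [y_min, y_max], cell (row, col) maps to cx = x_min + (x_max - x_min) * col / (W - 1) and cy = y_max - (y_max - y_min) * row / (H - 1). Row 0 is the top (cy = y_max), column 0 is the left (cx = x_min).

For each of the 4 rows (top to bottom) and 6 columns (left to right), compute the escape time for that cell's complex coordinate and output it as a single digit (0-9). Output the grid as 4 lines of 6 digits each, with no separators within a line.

(row=0, col=0): c = -0.3600 + 0.5900i → escape time 9
(row=0, col=1): c = -0.2260 + 0.5900i → escape time 9
(row=0, col=2): c = -0.0920 + 0.5900i → escape time 9
(row=0, col=3): c = 0.0420 + 0.5900i → escape time 9
(row=0, col=4): c = 0.1760 + 0.5900i → escape time 9
(row=0, col=5): c = 0.3100 + 0.5900i → escape time 9
(row=1, col=0): c = -0.3600 + 0.0367i → escape time 9
(row=1, col=1): c = -0.2260 + 0.0367i → escape time 9
(row=1, col=2): c = -0.0920 + 0.0367i → escape time 9
(row=1, col=3): c = 0.0420 + 0.0367i → escape time 9
(row=1, col=4): c = 0.1760 + 0.0367i → escape time 9
(row=1, col=5): c = 0.3100 + 0.0367i → escape time 9
(row=2, col=0): c = -0.3600 + -0.5167i → escape time 9
(row=2, col=1): c = -0.2260 + -0.5167i → escape time 9
(row=2, col=2): c = -0.0920 + -0.5167i → escape time 9
(row=2, col=3): c = 0.0420 + -0.5167i → escape time 9
(row=2, col=4): c = 0.1760 + -0.5167i → escape time 9
(row=2, col=5): c = 0.3100 + -0.5167i → escape time 9
(row=3, col=0): c = -0.3600 + -1.0700i → escape time 4
(row=3, col=1): c = -0.2260 + -1.0700i → escape time 6
(row=3, col=2): c = -0.0920 + -1.0700i → escape time 6
(row=3, col=3): c = 0.0420 + -1.0700i → escape time 4
(row=3, col=4): c = 0.1760 + -1.0700i → escape time 4
(row=3, col=5): c = 0.3100 + -1.0700i → escape time 3

Answer: 999999
999999
999999
466443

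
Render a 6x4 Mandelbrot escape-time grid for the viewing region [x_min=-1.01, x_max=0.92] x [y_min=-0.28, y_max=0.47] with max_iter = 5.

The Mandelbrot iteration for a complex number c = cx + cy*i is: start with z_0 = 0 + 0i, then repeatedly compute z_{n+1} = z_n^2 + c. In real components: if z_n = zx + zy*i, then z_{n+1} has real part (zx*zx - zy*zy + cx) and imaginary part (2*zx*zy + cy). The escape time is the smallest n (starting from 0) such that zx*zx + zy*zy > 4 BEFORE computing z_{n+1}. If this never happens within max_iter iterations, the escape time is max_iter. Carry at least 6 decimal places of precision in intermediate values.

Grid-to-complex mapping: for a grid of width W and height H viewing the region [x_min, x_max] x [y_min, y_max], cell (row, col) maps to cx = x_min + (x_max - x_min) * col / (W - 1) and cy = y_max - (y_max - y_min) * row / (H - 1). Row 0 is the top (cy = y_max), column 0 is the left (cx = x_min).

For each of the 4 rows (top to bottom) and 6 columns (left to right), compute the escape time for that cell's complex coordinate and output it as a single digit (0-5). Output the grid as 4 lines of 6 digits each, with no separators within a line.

(row=0, col=0): c = -1.0100 + 0.4700i → escape time 5
(row=0, col=1): c = -0.6240 + 0.4700i → escape time 5
(row=0, col=2): c = -0.2380 + 0.4700i → escape time 5
(row=0, col=3): c = 0.1480 + 0.4700i → escape time 5
(row=0, col=4): c = 0.5340 + 0.4700i → escape time 4
(row=0, col=5): c = 0.9200 + 0.4700i → escape time 2
(row=1, col=0): c = -1.0100 + 0.2200i → escape time 5
(row=1, col=1): c = -0.6240 + 0.2200i → escape time 5
(row=1, col=2): c = -0.2380 + 0.2200i → escape time 5
(row=1, col=3): c = 0.1480 + 0.2200i → escape time 5
(row=1, col=4): c = 0.5340 + 0.2200i → escape time 5
(row=1, col=5): c = 0.9200 + 0.2200i → escape time 3
(row=2, col=0): c = -1.0100 + -0.0300i → escape time 5
(row=2, col=1): c = -0.6240 + -0.0300i → escape time 5
(row=2, col=2): c = -0.2380 + -0.0300i → escape time 5
(row=2, col=3): c = 0.1480 + -0.0300i → escape time 5
(row=2, col=4): c = 0.5340 + -0.0300i → escape time 5
(row=2, col=5): c = 0.9200 + -0.0300i → escape time 3
(row=3, col=0): c = -1.0100 + -0.2800i → escape time 5
(row=3, col=1): c = -0.6240 + -0.2800i → escape time 5
(row=3, col=2): c = -0.2380 + -0.2800i → escape time 5
(row=3, col=3): c = 0.1480 + -0.2800i → escape time 5
(row=3, col=4): c = 0.5340 + -0.2800i → escape time 5
(row=3, col=5): c = 0.9200 + -0.2800i → escape time 3

Answer: 555542
555553
555553
555553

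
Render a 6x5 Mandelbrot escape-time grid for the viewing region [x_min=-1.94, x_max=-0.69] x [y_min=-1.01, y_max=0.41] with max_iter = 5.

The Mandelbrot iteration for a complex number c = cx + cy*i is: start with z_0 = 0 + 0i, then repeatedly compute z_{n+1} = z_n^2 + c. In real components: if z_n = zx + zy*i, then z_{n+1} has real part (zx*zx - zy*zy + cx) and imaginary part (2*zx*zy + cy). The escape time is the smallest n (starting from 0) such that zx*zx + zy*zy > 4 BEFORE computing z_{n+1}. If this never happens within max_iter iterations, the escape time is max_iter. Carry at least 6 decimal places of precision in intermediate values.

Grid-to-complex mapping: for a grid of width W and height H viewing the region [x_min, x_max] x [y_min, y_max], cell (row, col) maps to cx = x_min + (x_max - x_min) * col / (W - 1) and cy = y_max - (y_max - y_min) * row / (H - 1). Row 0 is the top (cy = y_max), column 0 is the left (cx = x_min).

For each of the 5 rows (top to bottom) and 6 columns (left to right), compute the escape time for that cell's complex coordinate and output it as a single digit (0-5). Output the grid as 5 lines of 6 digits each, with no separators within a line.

(row=0, col=0): c = -1.9400 + 0.4100i → escape time 2
(row=0, col=1): c = -1.6900 + 0.4100i → escape time 3
(row=0, col=2): c = -1.4400 + 0.4100i → escape time 4
(row=0, col=3): c = -1.1900 + 0.4100i → escape time 5
(row=0, col=4): c = -0.9400 + 0.4100i → escape time 5
(row=0, col=5): c = -0.6900 + 0.4100i → escape time 5
(row=1, col=0): c = -1.9400 + 0.0550i → escape time 5
(row=1, col=1): c = -1.6900 + 0.0550i → escape time 5
(row=1, col=2): c = -1.4400 + 0.0550i → escape time 5
(row=1, col=3): c = -1.1900 + 0.0550i → escape time 5
(row=1, col=4): c = -0.9400 + 0.0550i → escape time 5
(row=1, col=5): c = -0.6900 + 0.0550i → escape time 5
(row=2, col=0): c = -1.9400 + -0.3000i → escape time 3
(row=2, col=1): c = -1.6900 + -0.3000i → escape time 4
(row=2, col=2): c = -1.4400 + -0.3000i → escape time 5
(row=2, col=3): c = -1.1900 + -0.3000i → escape time 5
(row=2, col=4): c = -0.9400 + -0.3000i → escape time 5
(row=2, col=5): c = -0.6900 + -0.3000i → escape time 5
(row=3, col=0): c = -1.9400 + -0.6550i → escape time 1
(row=3, col=1): c = -1.6900 + -0.6550i → escape time 3
(row=3, col=2): c = -1.4400 + -0.6550i → escape time 3
(row=3, col=3): c = -1.1900 + -0.6550i → escape time 3
(row=3, col=4): c = -0.9400 + -0.6550i → escape time 4
(row=3, col=5): c = -0.6900 + -0.6550i → escape time 5
(row=4, col=0): c = -1.9400 + -1.0100i → escape time 1
(row=4, col=1): c = -1.6900 + -1.0100i → escape time 2
(row=4, col=2): c = -1.4400 + -1.0100i → escape time 3
(row=4, col=3): c = -1.1900 + -1.0100i → escape time 3
(row=4, col=4): c = -0.9400 + -1.0100i → escape time 3
(row=4, col=5): c = -0.6900 + -1.0100i → escape time 3

Answer: 234555
555555
345555
133345
123333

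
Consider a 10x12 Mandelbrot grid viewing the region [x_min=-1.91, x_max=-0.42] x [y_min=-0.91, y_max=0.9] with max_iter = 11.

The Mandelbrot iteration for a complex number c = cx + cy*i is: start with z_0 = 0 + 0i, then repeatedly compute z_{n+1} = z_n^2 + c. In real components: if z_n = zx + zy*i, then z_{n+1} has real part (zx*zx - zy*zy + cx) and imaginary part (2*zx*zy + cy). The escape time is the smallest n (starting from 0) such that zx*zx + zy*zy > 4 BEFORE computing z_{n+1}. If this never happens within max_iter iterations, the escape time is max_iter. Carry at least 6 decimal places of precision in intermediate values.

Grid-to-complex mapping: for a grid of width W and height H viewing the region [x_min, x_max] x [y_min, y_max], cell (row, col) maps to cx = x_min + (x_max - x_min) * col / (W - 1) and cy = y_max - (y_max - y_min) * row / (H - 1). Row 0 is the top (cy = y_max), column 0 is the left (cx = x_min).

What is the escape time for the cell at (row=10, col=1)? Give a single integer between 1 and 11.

z_0 = 0 + 0i, c = -1.7444 + -0.7455i
Iter 1: z = -1.7444 + -0.7455i, |z|^2 = 3.5988
Iter 2: z = 0.7429 + 1.8554i, |z|^2 = 3.9943
Iter 3: z = -4.6348 + 2.0114i, |z|^2 = 25.5272
Escaped at iteration 3

Answer: 3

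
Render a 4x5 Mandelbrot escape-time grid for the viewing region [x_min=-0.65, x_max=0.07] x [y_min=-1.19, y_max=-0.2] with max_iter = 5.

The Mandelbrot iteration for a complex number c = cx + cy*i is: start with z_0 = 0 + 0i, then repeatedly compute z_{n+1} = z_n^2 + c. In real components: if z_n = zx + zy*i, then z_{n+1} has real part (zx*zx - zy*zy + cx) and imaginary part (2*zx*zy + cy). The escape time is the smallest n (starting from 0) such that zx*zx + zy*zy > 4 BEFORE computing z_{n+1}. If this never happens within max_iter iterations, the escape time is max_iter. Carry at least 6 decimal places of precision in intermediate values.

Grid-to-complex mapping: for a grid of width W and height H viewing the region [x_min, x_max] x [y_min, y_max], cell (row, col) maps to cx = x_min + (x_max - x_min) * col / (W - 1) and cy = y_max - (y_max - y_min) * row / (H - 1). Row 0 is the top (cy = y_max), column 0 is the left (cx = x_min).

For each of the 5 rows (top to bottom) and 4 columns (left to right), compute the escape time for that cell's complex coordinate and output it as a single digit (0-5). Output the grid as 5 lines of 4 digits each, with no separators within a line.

(row=0, col=0): c = -0.6500 + -0.2000i → escape time 5
(row=0, col=1): c = -0.4100 + -0.2000i → escape time 5
(row=0, col=2): c = -0.1700 + -0.2000i → escape time 5
(row=0, col=3): c = 0.0700 + -0.2000i → escape time 5
(row=1, col=0): c = -0.6500 + -0.4475i → escape time 5
(row=1, col=1): c = -0.4100 + -0.4475i → escape time 5
(row=1, col=2): c = -0.1700 + -0.4475i → escape time 5
(row=1, col=3): c = 0.0700 + -0.4475i → escape time 5
(row=2, col=0): c = -0.6500 + -0.6950i → escape time 5
(row=2, col=1): c = -0.4100 + -0.6950i → escape time 5
(row=2, col=2): c = -0.1700 + -0.6950i → escape time 5
(row=2, col=3): c = 0.0700 + -0.6950i → escape time 5
(row=3, col=0): c = -0.6500 + -0.9425i → escape time 4
(row=3, col=1): c = -0.4100 + -0.9425i → escape time 5
(row=3, col=2): c = -0.1700 + -0.9425i → escape time 5
(row=3, col=3): c = 0.0700 + -0.9425i → escape time 5
(row=4, col=0): c = -0.6500 + -1.1900i → escape time 3
(row=4, col=1): c = -0.4100 + -1.1900i → escape time 3
(row=4, col=2): c = -0.1700 + -1.1900i → escape time 3
(row=4, col=3): c = 0.0700 + -1.1900i → escape time 3

Answer: 5555
5555
5555
4555
3333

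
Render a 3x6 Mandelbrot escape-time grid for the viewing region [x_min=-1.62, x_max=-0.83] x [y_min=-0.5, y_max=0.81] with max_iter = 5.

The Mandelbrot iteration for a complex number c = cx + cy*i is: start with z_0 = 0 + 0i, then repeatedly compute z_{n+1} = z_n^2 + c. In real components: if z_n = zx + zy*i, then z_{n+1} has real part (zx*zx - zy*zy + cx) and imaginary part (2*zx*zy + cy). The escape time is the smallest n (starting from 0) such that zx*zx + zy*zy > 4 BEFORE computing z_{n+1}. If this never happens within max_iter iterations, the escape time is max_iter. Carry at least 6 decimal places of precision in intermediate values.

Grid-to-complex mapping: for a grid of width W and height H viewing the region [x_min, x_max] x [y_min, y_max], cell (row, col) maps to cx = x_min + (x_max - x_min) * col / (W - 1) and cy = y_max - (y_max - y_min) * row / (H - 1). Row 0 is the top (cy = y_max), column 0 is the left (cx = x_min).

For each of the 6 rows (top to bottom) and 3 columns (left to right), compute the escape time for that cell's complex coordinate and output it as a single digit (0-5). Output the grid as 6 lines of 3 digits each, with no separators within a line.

(row=0, col=0): c = -1.6200 + 0.8100i → escape time 3
(row=0, col=1): c = -1.2250 + 0.8100i → escape time 3
(row=0, col=2): c = -0.8300 + 0.8100i → escape time 4
(row=1, col=0): c = -1.6200 + 0.5480i → escape time 3
(row=1, col=1): c = -1.2250 + 0.5480i → escape time 4
(row=1, col=2): c = -0.8300 + 0.5480i → escape time 5
(row=2, col=0): c = -1.6200 + 0.2860i → escape time 4
(row=2, col=1): c = -1.2250 + 0.2860i → escape time 5
(row=2, col=2): c = -0.8300 + 0.2860i → escape time 5
(row=3, col=0): c = -1.6200 + 0.0240i → escape time 5
(row=3, col=1): c = -1.2250 + 0.0240i → escape time 5
(row=3, col=2): c = -0.8300 + 0.0240i → escape time 5
(row=4, col=0): c = -1.6200 + -0.2380i → escape time 4
(row=4, col=1): c = -1.2250 + -0.2380i → escape time 5
(row=4, col=2): c = -0.8300 + -0.2380i → escape time 5
(row=5, col=0): c = -1.6200 + -0.5000i → escape time 3
(row=5, col=1): c = -1.2250 + -0.5000i → escape time 5
(row=5, col=2): c = -0.8300 + -0.5000i → escape time 5

Answer: 334
345
455
555
455
355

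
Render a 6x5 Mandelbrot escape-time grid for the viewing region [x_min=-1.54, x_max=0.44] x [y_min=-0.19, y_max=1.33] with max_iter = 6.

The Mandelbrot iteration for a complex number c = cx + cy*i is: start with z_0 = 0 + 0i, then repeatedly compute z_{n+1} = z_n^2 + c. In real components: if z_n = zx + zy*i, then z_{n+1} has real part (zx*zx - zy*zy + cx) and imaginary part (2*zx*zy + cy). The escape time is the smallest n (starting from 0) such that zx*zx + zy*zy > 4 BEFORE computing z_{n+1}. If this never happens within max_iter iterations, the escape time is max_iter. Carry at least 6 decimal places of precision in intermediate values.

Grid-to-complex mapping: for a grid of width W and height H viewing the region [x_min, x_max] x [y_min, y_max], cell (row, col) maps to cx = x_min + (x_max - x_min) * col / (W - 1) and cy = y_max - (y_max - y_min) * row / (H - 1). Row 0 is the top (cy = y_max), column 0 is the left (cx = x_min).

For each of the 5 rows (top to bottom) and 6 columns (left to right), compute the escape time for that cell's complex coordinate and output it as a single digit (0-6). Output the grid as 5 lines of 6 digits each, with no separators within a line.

(row=0, col=0): c = -1.5400 + 1.3300i → escape time 1
(row=0, col=1): c = -1.1440 + 1.3300i → escape time 2
(row=0, col=2): c = -0.7480 + 1.3300i → escape time 2
(row=0, col=3): c = -0.3520 + 1.3300i → escape time 2
(row=0, col=4): c = 0.0440 + 1.3300i → escape time 2
(row=0, col=5): c = 0.4400 + 1.3300i → escape time 2
(row=1, col=0): c = -1.5400 + 0.9500i → escape time 3
(row=1, col=1): c = -1.1440 + 0.9500i → escape time 3
(row=1, col=2): c = -0.7480 + 0.9500i → escape time 4
(row=1, col=3): c = -0.3520 + 0.9500i → escape time 5
(row=1, col=4): c = 0.0440 + 0.9500i → escape time 6
(row=1, col=5): c = 0.4400 + 0.9500i → escape time 3
(row=2, col=0): c = -1.5400 + 0.5700i → escape time 3
(row=2, col=1): c = -1.1440 + 0.5700i → escape time 4
(row=2, col=2): c = -0.7480 + 0.5700i → escape time 6
(row=2, col=3): c = -0.3520 + 0.5700i → escape time 6
(row=2, col=4): c = 0.0440 + 0.5700i → escape time 6
(row=2, col=5): c = 0.4400 + 0.5700i → escape time 6
(row=3, col=0): c = -1.5400 + 0.1900i → escape time 5
(row=3, col=1): c = -1.1440 + 0.1900i → escape time 6
(row=3, col=2): c = -0.7480 + 0.1900i → escape time 6
(row=3, col=3): c = -0.3520 + 0.1900i → escape time 6
(row=3, col=4): c = 0.0440 + 0.1900i → escape time 6
(row=3, col=5): c = 0.4400 + 0.1900i → escape time 6
(row=4, col=0): c = -1.5400 + -0.1900i → escape time 5
(row=4, col=1): c = -1.1440 + -0.1900i → escape time 6
(row=4, col=2): c = -0.7480 + -0.1900i → escape time 6
(row=4, col=3): c = -0.3520 + -0.1900i → escape time 6
(row=4, col=4): c = 0.0440 + -0.1900i → escape time 6
(row=4, col=5): c = 0.4400 + -0.1900i → escape time 6

Answer: 122222
334563
346666
566666
566666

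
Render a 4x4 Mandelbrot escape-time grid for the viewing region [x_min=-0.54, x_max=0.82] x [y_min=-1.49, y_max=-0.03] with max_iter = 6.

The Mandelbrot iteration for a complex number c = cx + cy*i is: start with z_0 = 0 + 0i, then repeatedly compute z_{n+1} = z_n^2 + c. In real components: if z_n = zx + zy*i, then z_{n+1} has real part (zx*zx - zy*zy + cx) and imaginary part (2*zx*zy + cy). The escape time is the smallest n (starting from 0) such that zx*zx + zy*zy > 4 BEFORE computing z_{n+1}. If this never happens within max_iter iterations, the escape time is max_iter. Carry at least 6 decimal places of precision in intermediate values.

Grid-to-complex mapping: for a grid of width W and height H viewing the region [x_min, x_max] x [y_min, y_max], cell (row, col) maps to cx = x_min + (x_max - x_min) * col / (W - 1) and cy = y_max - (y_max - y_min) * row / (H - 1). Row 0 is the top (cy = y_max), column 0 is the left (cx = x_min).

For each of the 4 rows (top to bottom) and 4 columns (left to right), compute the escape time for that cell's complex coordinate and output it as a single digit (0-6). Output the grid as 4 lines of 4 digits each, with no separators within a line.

(row=0, col=0): c = -0.5400 + -0.0300i → escape time 6
(row=0, col=1): c = -0.0867 + -0.0300i → escape time 6
(row=0, col=2): c = 0.3667 + -0.0300i → escape time 6
(row=0, col=3): c = 0.8200 + -0.0300i → escape time 3
(row=1, col=0): c = -0.5400 + -0.5167i → escape time 6
(row=1, col=1): c = -0.0867 + -0.5167i → escape time 6
(row=1, col=2): c = 0.3667 + -0.5167i → escape time 6
(row=1, col=3): c = 0.8200 + -0.5167i → escape time 3
(row=2, col=0): c = -0.5400 + -1.0033i → escape time 4
(row=2, col=1): c = -0.0867 + -1.0033i → escape time 6
(row=2, col=2): c = 0.3667 + -1.0033i → escape time 3
(row=2, col=3): c = 0.8200 + -1.0033i → escape time 2
(row=3, col=0): c = -0.5400 + -1.4900i → escape time 2
(row=3, col=1): c = -0.0867 + -1.4900i → escape time 2
(row=3, col=2): c = 0.3667 + -1.4900i → escape time 2
(row=3, col=3): c = 0.8200 + -1.4900i → escape time 2

Answer: 6663
6663
4632
2222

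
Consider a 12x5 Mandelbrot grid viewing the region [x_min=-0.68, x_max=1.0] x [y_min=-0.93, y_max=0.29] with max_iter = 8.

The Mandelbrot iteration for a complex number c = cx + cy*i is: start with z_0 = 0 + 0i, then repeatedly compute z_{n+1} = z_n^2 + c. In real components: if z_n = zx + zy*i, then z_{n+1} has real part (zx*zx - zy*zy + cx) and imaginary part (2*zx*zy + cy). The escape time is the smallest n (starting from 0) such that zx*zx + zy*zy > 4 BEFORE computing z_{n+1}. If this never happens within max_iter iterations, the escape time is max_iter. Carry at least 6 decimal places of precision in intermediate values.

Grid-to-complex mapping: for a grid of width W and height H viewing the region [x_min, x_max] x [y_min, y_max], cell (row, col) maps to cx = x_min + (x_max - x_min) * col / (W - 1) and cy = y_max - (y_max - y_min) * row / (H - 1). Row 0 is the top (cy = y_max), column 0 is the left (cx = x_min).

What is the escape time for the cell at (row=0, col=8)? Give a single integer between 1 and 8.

z_0 = 0 + 0i, c = 0.5418 + 0.2900i
Iter 1: z = 0.5418 + 0.2900i, |z|^2 = 0.3777
Iter 2: z = 0.7513 + 0.6043i, |z|^2 = 0.9296
Iter 3: z = 0.7411 + 1.1979i, |z|^2 = 1.9843
Iter 4: z = -0.3440 + 2.0656i, |z|^2 = 4.3852
Escaped at iteration 4

Answer: 4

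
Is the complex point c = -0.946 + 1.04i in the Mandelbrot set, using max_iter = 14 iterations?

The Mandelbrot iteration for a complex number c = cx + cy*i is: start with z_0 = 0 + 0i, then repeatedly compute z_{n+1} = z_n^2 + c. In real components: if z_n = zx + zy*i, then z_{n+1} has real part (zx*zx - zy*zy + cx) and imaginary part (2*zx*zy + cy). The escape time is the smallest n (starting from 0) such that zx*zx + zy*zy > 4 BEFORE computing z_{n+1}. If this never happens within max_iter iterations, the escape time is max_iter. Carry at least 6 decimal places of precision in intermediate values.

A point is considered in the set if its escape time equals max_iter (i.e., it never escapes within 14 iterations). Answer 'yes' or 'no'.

z_0 = 0 + 0i, c = -0.9460 + 1.0400i
Iter 1: z = -0.9460 + 1.0400i, |z|^2 = 1.9765
Iter 2: z = -1.1327 + -0.9277i, |z|^2 = 2.1436
Iter 3: z = -0.5236 + 3.1415i, |z|^2 = 10.1434
Escaped at iteration 3

Answer: no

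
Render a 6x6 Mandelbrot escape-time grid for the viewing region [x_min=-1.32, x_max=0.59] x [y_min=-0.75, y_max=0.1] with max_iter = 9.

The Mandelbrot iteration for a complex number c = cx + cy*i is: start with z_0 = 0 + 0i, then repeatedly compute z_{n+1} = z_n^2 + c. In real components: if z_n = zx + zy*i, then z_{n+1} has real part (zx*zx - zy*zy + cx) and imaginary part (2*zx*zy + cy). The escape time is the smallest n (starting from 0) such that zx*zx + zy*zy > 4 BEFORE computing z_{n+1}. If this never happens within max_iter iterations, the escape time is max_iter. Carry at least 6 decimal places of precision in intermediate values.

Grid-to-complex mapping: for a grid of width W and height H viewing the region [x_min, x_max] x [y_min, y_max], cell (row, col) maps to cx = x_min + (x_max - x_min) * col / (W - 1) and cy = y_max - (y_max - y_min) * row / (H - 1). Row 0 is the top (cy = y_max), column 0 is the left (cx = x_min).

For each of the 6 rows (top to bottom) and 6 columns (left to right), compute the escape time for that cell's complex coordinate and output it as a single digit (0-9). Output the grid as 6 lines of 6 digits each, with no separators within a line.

Answer: 999994
999994
799994
679994
359993
346963

Derivation:
(row=0, col=0): c = -1.3200 + 0.1000i → escape time 9
(row=0, col=1): c = -0.9380 + 0.1000i → escape time 9
(row=0, col=2): c = -0.5560 + 0.1000i → escape time 9
(row=0, col=3): c = -0.1740 + 0.1000i → escape time 9
(row=0, col=4): c = 0.2080 + 0.1000i → escape time 9
(row=0, col=5): c = 0.5900 + 0.1000i → escape time 4
(row=1, col=0): c = -1.3200 + -0.0700i → escape time 9
(row=1, col=1): c = -0.9380 + -0.0700i → escape time 9
(row=1, col=2): c = -0.5560 + -0.0700i → escape time 9
(row=1, col=3): c = -0.1740 + -0.0700i → escape time 9
(row=1, col=4): c = 0.2080 + -0.0700i → escape time 9
(row=1, col=5): c = 0.5900 + -0.0700i → escape time 4
(row=2, col=0): c = -1.3200 + -0.2400i → escape time 7
(row=2, col=1): c = -0.9380 + -0.2400i → escape time 9
(row=2, col=2): c = -0.5560 + -0.2400i → escape time 9
(row=2, col=3): c = -0.1740 + -0.2400i → escape time 9
(row=2, col=4): c = 0.2080 + -0.2400i → escape time 9
(row=2, col=5): c = 0.5900 + -0.2400i → escape time 4
(row=3, col=0): c = -1.3200 + -0.4100i → escape time 6
(row=3, col=1): c = -0.9380 + -0.4100i → escape time 7
(row=3, col=2): c = -0.5560 + -0.4100i → escape time 9
(row=3, col=3): c = -0.1740 + -0.4100i → escape time 9
(row=3, col=4): c = 0.2080 + -0.4100i → escape time 9
(row=3, col=5): c = 0.5900 + -0.4100i → escape time 4
(row=4, col=0): c = -1.3200 + -0.5800i → escape time 3
(row=4, col=1): c = -0.9380 + -0.5800i → escape time 5
(row=4, col=2): c = -0.5560 + -0.5800i → escape time 9
(row=4, col=3): c = -0.1740 + -0.5800i → escape time 9
(row=4, col=4): c = 0.2080 + -0.5800i → escape time 9
(row=4, col=5): c = 0.5900 + -0.5800i → escape time 3
(row=5, col=0): c = -1.3200 + -0.7500i → escape time 3
(row=5, col=1): c = -0.9380 + -0.7500i → escape time 4
(row=5, col=2): c = -0.5560 + -0.7500i → escape time 6
(row=5, col=3): c = -0.1740 + -0.7500i → escape time 9
(row=5, col=4): c = 0.2080 + -0.7500i → escape time 6
(row=5, col=5): c = 0.5900 + -0.7500i → escape time 3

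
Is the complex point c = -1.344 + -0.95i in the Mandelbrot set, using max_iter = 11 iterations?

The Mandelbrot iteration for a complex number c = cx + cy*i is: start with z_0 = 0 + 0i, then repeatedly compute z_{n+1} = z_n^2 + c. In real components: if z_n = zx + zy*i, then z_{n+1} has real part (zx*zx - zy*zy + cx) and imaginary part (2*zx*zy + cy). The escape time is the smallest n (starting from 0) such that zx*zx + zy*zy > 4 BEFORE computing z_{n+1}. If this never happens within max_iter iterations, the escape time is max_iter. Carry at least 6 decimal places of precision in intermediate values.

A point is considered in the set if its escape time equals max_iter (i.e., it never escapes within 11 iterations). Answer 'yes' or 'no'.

z_0 = 0 + 0i, c = -1.3440 + -0.9500i
Iter 1: z = -1.3440 + -0.9500i, |z|^2 = 2.7088
Iter 2: z = -0.4402 + 1.6036i, |z|^2 = 2.7653
Iter 3: z = -3.7218 + -2.3617i, |z|^2 = 19.4293
Escaped at iteration 3

Answer: no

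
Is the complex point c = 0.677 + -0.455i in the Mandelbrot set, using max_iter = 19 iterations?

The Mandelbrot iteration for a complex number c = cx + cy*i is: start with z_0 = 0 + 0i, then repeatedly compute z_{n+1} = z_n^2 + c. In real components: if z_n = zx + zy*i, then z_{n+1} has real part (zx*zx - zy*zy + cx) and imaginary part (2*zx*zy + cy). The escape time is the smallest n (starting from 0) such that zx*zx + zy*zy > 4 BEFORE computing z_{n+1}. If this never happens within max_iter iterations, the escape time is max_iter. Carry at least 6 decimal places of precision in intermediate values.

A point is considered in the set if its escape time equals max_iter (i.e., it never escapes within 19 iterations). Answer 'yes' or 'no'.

Answer: no

Derivation:
z_0 = 0 + 0i, c = 0.6770 + -0.4550i
Iter 1: z = 0.6770 + -0.4550i, |z|^2 = 0.6654
Iter 2: z = 0.9283 + -1.0711i, |z|^2 = 2.0089
Iter 3: z = 0.3916 + -2.4436i, |z|^2 = 6.1243
Escaped at iteration 3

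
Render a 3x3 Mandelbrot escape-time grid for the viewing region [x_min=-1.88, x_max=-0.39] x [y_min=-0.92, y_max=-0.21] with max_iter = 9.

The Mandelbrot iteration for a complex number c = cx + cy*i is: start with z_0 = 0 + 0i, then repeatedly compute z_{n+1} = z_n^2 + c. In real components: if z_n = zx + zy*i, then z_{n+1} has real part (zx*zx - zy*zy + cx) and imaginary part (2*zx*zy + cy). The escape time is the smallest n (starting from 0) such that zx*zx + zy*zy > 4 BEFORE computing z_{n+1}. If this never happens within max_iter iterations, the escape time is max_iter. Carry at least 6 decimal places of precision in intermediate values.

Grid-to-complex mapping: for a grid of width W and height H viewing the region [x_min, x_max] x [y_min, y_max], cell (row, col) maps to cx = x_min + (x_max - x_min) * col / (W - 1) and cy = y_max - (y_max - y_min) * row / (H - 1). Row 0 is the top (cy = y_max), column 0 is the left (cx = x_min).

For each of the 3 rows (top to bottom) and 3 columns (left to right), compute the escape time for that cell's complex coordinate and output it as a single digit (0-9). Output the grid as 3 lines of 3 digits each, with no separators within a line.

Answer: 499
249
135

Derivation:
(row=0, col=0): c = -1.8800 + -0.2100i → escape time 4
(row=0, col=1): c = -1.1350 + -0.2100i → escape time 9
(row=0, col=2): c = -0.3900 + -0.2100i → escape time 9
(row=1, col=0): c = -1.8800 + -0.5650i → escape time 2
(row=1, col=1): c = -1.1350 + -0.5650i → escape time 4
(row=1, col=2): c = -0.3900 + -0.5650i → escape time 9
(row=2, col=0): c = -1.8800 + -0.9200i → escape time 1
(row=2, col=1): c = -1.1350 + -0.9200i → escape time 3
(row=2, col=2): c = -0.3900 + -0.9200i → escape time 5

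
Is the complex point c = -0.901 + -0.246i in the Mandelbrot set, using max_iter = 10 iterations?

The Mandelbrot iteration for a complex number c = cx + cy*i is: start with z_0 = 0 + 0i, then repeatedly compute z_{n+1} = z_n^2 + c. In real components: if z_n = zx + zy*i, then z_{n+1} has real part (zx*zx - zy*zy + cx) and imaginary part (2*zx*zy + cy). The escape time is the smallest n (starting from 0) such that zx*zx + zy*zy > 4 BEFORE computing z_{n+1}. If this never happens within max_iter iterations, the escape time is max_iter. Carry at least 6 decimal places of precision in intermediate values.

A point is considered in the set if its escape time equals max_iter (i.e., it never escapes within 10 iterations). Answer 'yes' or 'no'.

Answer: yes

Derivation:
z_0 = 0 + 0i, c = -0.9010 + -0.2460i
Iter 1: z = -0.9010 + -0.2460i, |z|^2 = 0.8723
Iter 2: z = -0.1497 + 0.1973i, |z|^2 = 0.0613
Iter 3: z = -0.9175 + -0.3051i, |z|^2 = 0.9349
Iter 4: z = -0.1522 + 0.3138i, |z|^2 = 0.1217
Iter 5: z = -0.9763 + -0.3416i, |z|^2 = 1.0698
Iter 6: z = -0.0645 + 0.4209i, |z|^2 = 0.1813
Iter 7: z = -1.0740 + -0.3003i, |z|^2 = 1.2437
Iter 8: z = 0.1623 + 0.3990i, |z|^2 = 0.1856
Iter 9: z = -1.0339 + -0.1164i, |z|^2 = 1.0825
Did not escape in 10 iterations → in set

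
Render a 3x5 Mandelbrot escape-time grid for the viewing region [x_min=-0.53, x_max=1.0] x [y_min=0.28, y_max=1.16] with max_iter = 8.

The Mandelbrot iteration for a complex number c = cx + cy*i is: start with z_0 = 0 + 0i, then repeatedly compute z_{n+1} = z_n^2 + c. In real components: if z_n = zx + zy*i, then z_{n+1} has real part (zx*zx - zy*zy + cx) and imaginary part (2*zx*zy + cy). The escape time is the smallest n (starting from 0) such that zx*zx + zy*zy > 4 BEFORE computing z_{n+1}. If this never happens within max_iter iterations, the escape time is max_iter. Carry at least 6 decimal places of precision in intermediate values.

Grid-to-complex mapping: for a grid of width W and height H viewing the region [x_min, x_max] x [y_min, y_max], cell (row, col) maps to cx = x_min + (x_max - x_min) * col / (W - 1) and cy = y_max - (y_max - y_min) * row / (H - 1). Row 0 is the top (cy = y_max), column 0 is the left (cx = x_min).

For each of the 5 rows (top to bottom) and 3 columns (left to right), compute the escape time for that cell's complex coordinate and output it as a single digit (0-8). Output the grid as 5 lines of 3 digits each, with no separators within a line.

Answer: 322
442
762
882
882

Derivation:
(row=0, col=0): c = -0.5300 + 1.1600i → escape time 3
(row=0, col=1): c = 0.2350 + 1.1600i → escape time 2
(row=0, col=2): c = 1.0000 + 1.1600i → escape time 2
(row=1, col=0): c = -0.5300 + 0.9400i → escape time 4
(row=1, col=1): c = 0.2350 + 0.9400i → escape time 4
(row=1, col=2): c = 1.0000 + 0.9400i → escape time 2
(row=2, col=0): c = -0.5300 + 0.7200i → escape time 7
(row=2, col=1): c = 0.2350 + 0.7200i → escape time 6
(row=2, col=2): c = 1.0000 + 0.7200i → escape time 2
(row=3, col=0): c = -0.5300 + 0.5000i → escape time 8
(row=3, col=1): c = 0.2350 + 0.5000i → escape time 8
(row=3, col=2): c = 1.0000 + 0.5000i → escape time 2
(row=4, col=0): c = -0.5300 + 0.2800i → escape time 8
(row=4, col=1): c = 0.2350 + 0.2800i → escape time 8
(row=4, col=2): c = 1.0000 + 0.2800i → escape time 2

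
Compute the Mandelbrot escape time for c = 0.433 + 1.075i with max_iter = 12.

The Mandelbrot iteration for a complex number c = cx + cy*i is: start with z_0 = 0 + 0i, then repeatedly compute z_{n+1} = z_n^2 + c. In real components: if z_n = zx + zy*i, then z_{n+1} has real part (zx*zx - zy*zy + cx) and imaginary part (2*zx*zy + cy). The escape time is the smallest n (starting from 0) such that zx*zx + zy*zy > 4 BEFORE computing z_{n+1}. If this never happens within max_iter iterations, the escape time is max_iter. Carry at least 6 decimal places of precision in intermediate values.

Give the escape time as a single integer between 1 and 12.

Answer: 2

Derivation:
z_0 = 0 + 0i, c = 0.4330 + 1.0750i
Iter 1: z = 0.4330 + 1.0750i, |z|^2 = 1.3431
Iter 2: z = -0.5351 + 2.0059i, |z|^2 = 4.3102
Escaped at iteration 2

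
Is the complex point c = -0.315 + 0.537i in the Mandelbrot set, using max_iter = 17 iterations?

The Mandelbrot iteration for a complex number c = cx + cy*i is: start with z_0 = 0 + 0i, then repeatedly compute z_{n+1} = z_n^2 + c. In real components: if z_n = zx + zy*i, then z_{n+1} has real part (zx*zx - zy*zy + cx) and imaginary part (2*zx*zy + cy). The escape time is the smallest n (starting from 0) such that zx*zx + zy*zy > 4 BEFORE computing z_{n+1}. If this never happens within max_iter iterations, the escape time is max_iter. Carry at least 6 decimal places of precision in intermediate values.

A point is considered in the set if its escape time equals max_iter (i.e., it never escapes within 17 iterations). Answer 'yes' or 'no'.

z_0 = 0 + 0i, c = -0.3150 + 0.5370i
Iter 1: z = -0.3150 + 0.5370i, |z|^2 = 0.3876
Iter 2: z = -0.5041 + 0.1987i, |z|^2 = 0.2936
Iter 3: z = -0.1003 + 0.3367i, |z|^2 = 0.1234
Iter 4: z = -0.4183 + 0.4695i, |z|^2 = 0.3953
Iter 5: z = -0.3604 + 0.1443i, |z|^2 = 0.1507
Iter 6: z = -0.2059 + 0.4330i, |z|^2 = 0.2299
Iter 7: z = -0.4601 + 0.3587i, |z|^2 = 0.3403
Iter 8: z = -0.2320 + 0.2069i, |z|^2 = 0.0966
Iter 9: z = -0.3040 + 0.4410i, |z|^2 = 0.2869
Iter 10: z = -0.4170 + 0.2689i, |z|^2 = 0.2462
Iter 11: z = -0.2134 + 0.3127i, |z|^2 = 0.1433
Iter 12: z = -0.3673 + 0.4035i, |z|^2 = 0.2977
Iter 13: z = -0.3430 + 0.2406i, |z|^2 = 0.1755
Iter 14: z = -0.2553 + 0.3720i, |z|^2 = 0.2035
Iter 15: z = -0.3882 + 0.3471i, |z|^2 = 0.2712
Iter 16: z = -0.2848 + 0.2675i, |z|^2 = 0.1526
Did not escape in 17 iterations → in set

Answer: yes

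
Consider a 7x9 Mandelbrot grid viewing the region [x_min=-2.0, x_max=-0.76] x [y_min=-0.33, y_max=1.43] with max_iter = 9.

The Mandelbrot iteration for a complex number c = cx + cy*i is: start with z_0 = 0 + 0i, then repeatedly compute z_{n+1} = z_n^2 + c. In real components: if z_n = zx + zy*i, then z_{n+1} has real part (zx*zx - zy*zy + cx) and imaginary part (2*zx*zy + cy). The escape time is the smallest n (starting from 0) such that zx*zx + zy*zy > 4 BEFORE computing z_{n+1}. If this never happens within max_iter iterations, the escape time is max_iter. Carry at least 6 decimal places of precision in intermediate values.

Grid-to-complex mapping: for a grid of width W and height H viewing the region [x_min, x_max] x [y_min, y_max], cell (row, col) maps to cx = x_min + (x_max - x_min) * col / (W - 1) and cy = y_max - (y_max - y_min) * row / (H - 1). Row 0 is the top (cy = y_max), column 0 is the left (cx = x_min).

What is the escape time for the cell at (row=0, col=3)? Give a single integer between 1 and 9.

Answer: 2

Derivation:
z_0 = 0 + 0i, c = -1.3800 + 1.4300i
Iter 1: z = -1.3800 + 1.4300i, |z|^2 = 3.9493
Iter 2: z = -1.5205 + -2.5168i, |z|^2 = 8.6462
Escaped at iteration 2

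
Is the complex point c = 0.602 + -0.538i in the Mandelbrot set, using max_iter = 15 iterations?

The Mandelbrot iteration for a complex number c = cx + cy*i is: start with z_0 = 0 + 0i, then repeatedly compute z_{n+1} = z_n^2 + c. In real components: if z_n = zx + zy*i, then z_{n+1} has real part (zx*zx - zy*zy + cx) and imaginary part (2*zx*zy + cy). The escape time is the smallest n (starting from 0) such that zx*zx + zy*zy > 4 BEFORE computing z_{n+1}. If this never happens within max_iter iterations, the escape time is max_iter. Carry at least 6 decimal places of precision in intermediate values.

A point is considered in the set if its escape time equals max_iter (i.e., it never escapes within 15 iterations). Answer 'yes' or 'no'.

z_0 = 0 + 0i, c = 0.6020 + -0.5380i
Iter 1: z = 0.6020 + -0.5380i, |z|^2 = 0.6518
Iter 2: z = 0.6750 + -1.1858i, |z|^2 = 1.8616
Iter 3: z = -0.3484 + -2.1387i, |z|^2 = 4.6953
Escaped at iteration 3

Answer: no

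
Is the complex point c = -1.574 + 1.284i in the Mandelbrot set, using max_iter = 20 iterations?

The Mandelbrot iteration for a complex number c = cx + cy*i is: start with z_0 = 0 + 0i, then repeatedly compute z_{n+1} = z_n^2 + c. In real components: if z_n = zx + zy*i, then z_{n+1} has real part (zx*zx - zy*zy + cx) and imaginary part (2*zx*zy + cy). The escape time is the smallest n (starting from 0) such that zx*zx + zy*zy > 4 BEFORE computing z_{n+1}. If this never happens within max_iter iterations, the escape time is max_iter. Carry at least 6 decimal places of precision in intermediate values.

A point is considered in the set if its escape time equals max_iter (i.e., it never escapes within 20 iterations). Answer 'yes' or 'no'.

Answer: no

Derivation:
z_0 = 0 + 0i, c = -1.5740 + 1.2840i
Iter 1: z = -1.5740 + 1.2840i, |z|^2 = 4.1261
Escaped at iteration 1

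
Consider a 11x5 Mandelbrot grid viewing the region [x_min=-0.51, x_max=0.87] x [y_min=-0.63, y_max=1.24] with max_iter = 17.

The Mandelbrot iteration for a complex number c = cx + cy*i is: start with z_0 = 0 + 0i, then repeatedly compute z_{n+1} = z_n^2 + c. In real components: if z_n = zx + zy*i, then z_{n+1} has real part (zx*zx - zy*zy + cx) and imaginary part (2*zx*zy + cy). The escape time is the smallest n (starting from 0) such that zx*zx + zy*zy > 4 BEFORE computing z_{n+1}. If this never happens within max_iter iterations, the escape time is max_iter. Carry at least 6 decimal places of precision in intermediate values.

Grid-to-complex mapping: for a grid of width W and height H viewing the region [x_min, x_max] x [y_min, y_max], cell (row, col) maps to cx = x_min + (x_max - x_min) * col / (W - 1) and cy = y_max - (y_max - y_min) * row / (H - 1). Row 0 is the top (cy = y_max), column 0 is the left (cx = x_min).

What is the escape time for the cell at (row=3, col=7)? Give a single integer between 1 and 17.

Answer: 6

Derivation:
z_0 = 0 + 0i, c = 0.4560 + -0.1625i
Iter 1: z = 0.4560 + -0.1625i, |z|^2 = 0.2343
Iter 2: z = 0.6375 + -0.3107i, |z|^2 = 0.5030
Iter 3: z = 0.7659 + -0.5587i, |z|^2 = 0.8987
Iter 4: z = 0.7305 + -1.0183i, |z|^2 = 1.5705
Iter 5: z = -0.0472 + -1.6502i, |z|^2 = 2.7255
Iter 6: z = -2.2650 + -0.0067i, |z|^2 = 5.1303
Escaped at iteration 6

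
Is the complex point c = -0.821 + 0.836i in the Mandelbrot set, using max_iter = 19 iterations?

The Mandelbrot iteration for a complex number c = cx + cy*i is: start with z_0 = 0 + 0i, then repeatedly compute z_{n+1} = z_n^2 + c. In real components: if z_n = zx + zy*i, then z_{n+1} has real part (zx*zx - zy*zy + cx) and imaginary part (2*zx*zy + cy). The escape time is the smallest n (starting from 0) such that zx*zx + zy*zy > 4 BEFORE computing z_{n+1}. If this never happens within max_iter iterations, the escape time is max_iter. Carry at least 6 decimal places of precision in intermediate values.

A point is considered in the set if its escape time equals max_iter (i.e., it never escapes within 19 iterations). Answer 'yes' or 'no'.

Answer: no

Derivation:
z_0 = 0 + 0i, c = -0.8210 + 0.8360i
Iter 1: z = -0.8210 + 0.8360i, |z|^2 = 1.3729
Iter 2: z = -0.8459 + -0.5367i, |z|^2 = 1.0035
Iter 3: z = -0.3936 + 1.7440i, |z|^2 = 3.1963
Iter 4: z = -3.7075 + -0.5368i, |z|^2 = 14.0336
Escaped at iteration 4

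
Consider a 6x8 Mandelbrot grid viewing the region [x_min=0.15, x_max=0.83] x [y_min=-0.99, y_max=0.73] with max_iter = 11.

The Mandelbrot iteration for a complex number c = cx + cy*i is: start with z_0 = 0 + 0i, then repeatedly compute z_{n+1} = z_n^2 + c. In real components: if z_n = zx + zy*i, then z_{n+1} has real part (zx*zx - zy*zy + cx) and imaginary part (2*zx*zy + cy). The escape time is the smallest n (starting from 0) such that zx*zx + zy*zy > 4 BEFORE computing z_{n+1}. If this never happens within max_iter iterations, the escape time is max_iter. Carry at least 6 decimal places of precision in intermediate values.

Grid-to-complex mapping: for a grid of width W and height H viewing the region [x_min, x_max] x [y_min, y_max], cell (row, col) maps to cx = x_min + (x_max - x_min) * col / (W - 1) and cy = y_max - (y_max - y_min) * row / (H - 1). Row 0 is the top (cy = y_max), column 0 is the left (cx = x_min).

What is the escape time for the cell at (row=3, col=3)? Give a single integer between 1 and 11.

Answer: 4

Derivation:
z_0 = 0 + 0i, c = 0.5580 + -0.0071i
Iter 1: z = 0.5580 + -0.0071i, |z|^2 = 0.3114
Iter 2: z = 0.8693 + -0.0151i, |z|^2 = 0.7559
Iter 3: z = 1.3135 + -0.0334i, |z|^2 = 1.7263
Iter 4: z = 2.2821 + -0.0949i, |z|^2 = 5.2170
Escaped at iteration 4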